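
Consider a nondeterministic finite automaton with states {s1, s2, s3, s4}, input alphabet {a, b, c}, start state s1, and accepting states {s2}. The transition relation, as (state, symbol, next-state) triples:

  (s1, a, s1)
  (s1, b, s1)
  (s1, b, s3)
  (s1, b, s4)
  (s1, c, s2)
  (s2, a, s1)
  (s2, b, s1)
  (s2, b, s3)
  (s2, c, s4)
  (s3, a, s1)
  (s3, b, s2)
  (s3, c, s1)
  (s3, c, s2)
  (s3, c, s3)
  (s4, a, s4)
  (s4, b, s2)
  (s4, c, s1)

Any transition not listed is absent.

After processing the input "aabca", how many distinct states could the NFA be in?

Start in {s1}.
Read 'a': {s1} → {s1}.
Read 'a': {s1} → {s1}.
Read 'b': {s1} → {s1, s3, s4}.
Read 'c': {s1, s3, s4} → {s1, s2, s3}.
Read 'a': {s1, s2, s3} → {s1}.
That set has 1 state.

1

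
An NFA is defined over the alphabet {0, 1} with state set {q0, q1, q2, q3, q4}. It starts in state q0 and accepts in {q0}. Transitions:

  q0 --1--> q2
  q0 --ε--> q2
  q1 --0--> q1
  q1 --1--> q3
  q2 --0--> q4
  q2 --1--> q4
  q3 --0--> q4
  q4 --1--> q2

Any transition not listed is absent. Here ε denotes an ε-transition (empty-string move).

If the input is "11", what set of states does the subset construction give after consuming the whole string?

Start: ε-closure({q0}) = {q0, q2}.
Read '1': {q0, q2} → {q2, q4}.
Read '1': {q2, q4} → {q2, q4}.

{q2, q4}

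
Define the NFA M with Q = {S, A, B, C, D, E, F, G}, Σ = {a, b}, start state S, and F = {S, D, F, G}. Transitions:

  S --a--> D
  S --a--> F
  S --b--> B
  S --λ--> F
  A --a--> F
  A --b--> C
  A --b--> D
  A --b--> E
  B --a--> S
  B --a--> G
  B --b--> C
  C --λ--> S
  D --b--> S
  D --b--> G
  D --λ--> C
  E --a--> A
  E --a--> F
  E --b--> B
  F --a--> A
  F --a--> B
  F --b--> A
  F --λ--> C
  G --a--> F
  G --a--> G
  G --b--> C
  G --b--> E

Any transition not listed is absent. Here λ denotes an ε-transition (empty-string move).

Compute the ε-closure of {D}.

{S, C, D, F}

Begin with {D}.
ε-move D → C; add C.
ε-move C → S; add S.
ε-move S → F; add F.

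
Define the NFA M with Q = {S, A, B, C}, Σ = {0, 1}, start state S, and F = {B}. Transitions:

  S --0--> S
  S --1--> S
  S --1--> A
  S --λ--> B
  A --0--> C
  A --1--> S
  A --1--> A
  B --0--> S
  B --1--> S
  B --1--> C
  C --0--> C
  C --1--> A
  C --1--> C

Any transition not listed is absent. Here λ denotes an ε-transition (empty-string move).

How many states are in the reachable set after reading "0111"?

Start: ε-closure({S}) = {S, B}.
Read '0': S→{S}, B→{S}; union {S}; ε-closure = {S, B}.
Read '1': S→{S, A}, B→{S, C}; union {S, A, C}; ε-closure = {S, A, B, C}.
Read '1': S→{S, A}, A→{S, A}, B→{S, C}, C→{A, C}; union {S, A, C}; ε-closure = {S, A, B, C}.
Read '1': S→{S, A}, A→{S, A}, B→{S, C}, C→{A, C}; union {S, A, C}; ε-closure = {S, A, B, C}.
That set has 4 states.

4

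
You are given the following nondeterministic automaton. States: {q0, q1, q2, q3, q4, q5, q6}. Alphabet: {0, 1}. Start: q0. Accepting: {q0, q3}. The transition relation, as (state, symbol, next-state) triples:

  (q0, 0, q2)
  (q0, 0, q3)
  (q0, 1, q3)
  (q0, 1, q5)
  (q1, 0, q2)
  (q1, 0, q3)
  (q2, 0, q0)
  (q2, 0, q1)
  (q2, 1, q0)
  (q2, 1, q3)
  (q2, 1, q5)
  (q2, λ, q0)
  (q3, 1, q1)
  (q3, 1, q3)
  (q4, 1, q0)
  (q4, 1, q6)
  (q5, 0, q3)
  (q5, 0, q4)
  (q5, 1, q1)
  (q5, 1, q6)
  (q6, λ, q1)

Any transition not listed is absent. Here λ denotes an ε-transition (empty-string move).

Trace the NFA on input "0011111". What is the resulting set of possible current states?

{q1, q3}

Start in {q0}.
Read '0': q0→{q2, q3}; union {q2, q3}; ε-closure = {q0, q2, q3}.
Read '0': q0→{q2, q3}, q2→{q0, q1}, q3→∅; now {q0, q1, q2, q3}.
Read '1': q0→{q3, q5}, q1→∅, q2→{q0, q3, q5}, q3→{q1, q3}; now {q0, q1, q3, q5}.
Read '1': q0→{q3, q5}, q1→∅, q3→{q1, q3}, q5→{q1, q6}; now {q1, q3, q5, q6}.
Read '1': q1→∅, q3→{q1, q3}, q5→{q1, q6}, q6→∅; now {q1, q3, q6}.
Read '1': q1→∅, q3→{q1, q3}, q6→∅; now {q1, q3}.
Read '1': q1→∅, q3→{q1, q3}; now {q1, q3}.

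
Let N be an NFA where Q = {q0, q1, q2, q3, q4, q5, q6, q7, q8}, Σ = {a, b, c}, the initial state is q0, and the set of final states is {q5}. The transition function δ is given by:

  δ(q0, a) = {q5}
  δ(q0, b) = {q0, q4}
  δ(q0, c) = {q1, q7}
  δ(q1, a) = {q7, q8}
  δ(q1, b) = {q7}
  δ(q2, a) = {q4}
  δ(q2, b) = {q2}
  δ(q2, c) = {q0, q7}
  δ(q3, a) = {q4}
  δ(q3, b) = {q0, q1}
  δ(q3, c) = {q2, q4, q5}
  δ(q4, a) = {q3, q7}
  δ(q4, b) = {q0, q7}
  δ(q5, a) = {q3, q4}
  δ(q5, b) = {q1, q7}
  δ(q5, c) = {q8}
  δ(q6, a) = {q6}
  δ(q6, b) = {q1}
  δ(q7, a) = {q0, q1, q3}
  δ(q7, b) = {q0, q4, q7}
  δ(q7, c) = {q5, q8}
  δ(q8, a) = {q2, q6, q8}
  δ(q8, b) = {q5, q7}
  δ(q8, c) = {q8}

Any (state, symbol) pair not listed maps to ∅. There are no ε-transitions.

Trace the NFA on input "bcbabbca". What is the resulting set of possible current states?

{q0, q1, q2, q3, q4, q6, q7, q8}

Start in {q0}.
Read 'b': {q0} → {q0, q4}.
Read 'c': {q0, q4} → {q1, q7}.
Read 'b': {q1, q7} → {q0, q4, q7}.
Read 'a': {q0, q4, q7} → {q0, q1, q3, q5, q7}.
Read 'b': {q0, q1, q3, q5, q7} → {q0, q1, q4, q7}.
Read 'b': {q0, q1, q4, q7} → {q0, q4, q7}.
Read 'c': {q0, q4, q7} → {q1, q5, q7, q8}.
Read 'a': {q1, q5, q7, q8} → {q0, q1, q2, q3, q4, q6, q7, q8}.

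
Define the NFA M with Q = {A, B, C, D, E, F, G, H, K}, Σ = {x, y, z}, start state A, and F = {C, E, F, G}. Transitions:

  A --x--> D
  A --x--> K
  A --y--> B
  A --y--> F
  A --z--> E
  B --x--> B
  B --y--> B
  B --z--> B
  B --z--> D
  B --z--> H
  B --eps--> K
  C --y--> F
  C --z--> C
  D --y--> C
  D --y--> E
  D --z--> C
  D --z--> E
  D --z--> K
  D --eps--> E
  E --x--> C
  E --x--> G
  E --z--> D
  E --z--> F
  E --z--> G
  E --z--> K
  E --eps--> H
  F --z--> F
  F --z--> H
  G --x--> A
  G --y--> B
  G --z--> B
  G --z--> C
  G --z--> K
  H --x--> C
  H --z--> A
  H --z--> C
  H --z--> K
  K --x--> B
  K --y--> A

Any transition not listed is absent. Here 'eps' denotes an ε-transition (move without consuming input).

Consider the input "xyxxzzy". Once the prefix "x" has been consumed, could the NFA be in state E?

Start in {A}.
Read 'x': A→{D, K}; union {D, K}; ε-closure = {D, E, H, K}.
State E is in {D, E, H, K}.

Yes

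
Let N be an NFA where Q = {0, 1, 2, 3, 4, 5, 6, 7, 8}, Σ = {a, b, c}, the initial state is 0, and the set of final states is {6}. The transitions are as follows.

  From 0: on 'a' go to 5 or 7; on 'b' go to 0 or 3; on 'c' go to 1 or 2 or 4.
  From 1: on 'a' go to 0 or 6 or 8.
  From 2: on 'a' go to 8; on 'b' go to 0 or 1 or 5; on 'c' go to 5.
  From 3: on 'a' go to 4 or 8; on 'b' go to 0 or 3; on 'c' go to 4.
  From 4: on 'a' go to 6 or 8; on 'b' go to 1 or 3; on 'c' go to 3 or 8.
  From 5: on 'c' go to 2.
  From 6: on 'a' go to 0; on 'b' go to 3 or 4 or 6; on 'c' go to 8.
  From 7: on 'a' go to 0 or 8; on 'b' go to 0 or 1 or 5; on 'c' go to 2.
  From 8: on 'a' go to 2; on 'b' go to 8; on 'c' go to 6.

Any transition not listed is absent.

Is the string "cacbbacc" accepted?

Yes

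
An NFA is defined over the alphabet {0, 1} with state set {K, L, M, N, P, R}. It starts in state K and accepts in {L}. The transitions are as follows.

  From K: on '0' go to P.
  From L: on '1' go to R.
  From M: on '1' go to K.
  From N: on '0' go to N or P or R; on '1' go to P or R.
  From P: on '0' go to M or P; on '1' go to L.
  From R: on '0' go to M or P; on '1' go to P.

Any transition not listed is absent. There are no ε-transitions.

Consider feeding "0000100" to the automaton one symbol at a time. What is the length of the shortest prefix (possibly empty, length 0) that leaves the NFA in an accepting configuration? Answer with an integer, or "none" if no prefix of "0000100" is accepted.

Start in {K}.
Read '0': K→{P}; now {P}.
Read '0': P→{M, P}; now {M, P}.
Read '0': M→∅, P→{M, P}; now {M, P}.
Read '0': M→∅, P→{M, P}; now {M, P}.
Read '1': M→{K}, P→{L}; now {K, L}.
None of the earlier sets intersect F, but {K, L} does.

5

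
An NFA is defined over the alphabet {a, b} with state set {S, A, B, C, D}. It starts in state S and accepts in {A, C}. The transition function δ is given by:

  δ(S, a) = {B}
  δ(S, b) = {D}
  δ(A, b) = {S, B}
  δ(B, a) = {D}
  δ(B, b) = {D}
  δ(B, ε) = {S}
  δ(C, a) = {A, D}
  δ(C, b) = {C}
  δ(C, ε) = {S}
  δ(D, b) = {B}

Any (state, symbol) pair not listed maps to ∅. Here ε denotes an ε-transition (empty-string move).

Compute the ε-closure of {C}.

Begin with {C}.
ε-move C → S; add S.

{S, C}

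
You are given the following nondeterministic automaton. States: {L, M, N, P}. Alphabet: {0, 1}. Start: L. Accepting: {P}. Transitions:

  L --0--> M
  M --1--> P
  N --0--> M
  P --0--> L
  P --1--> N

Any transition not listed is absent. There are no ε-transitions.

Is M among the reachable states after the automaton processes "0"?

Start in {L}.
Read '0': L→{M}; now {M}.
State M is in {M}.

Yes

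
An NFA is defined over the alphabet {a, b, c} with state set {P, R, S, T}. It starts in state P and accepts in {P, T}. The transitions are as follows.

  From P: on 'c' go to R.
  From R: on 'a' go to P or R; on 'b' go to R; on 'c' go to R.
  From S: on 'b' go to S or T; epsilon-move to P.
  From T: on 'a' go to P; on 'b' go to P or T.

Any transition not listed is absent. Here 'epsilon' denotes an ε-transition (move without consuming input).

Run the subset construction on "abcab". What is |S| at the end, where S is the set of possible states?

0

Start in {P}.
Read 'a': {P} → ∅.
The set is empty and remains empty for the remaining 4 symbols.
That set has 0 states.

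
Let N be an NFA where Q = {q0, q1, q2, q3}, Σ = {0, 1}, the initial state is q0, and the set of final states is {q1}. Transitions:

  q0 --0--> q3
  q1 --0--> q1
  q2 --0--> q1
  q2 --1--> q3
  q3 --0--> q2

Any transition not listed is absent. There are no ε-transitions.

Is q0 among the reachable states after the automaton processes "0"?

Start in {q0}.
Read '0': q0→{q3}; now {q3}.
State q0 is not in {q3}.

No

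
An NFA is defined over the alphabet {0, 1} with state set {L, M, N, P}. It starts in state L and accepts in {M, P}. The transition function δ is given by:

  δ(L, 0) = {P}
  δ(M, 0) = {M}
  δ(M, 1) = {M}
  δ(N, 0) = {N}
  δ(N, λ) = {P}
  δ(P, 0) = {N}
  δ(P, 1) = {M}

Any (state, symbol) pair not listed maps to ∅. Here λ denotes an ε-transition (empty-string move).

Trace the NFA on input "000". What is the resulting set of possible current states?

Start in {L}.
Read '0': {L} → {P}.
Read '0': {P} → {N, P}.
Read '0': {N, P} → {N, P}.

{N, P}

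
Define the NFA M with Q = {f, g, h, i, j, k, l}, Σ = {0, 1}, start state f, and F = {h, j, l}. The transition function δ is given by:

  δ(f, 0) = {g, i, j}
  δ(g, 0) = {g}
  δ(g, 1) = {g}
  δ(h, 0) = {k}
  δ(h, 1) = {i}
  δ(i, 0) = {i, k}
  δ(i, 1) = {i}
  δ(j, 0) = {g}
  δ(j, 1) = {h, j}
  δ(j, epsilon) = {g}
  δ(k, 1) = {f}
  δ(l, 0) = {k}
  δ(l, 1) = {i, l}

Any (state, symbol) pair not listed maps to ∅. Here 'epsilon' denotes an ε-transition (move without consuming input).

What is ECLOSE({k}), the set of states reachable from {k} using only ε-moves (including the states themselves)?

{k}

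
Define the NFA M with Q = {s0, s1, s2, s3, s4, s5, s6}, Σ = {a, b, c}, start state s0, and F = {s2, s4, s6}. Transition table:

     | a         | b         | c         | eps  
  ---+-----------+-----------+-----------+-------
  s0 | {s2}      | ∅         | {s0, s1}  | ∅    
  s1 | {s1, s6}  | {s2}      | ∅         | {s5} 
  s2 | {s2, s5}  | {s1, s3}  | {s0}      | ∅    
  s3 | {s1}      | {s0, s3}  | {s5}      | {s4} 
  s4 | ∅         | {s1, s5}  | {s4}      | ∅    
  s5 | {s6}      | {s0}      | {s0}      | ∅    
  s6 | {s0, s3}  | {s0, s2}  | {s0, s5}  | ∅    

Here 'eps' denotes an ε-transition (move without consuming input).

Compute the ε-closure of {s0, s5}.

{s0, s5}

Begin with {s0, s5}.
No ε-moves leave this set, so the closure equals the set itself.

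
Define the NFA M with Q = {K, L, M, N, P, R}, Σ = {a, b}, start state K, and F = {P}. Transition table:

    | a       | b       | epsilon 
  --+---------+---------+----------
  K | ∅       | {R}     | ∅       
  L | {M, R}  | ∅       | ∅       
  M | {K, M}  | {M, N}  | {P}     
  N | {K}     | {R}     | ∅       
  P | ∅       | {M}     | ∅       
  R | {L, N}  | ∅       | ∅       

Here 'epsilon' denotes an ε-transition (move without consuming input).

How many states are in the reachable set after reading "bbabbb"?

0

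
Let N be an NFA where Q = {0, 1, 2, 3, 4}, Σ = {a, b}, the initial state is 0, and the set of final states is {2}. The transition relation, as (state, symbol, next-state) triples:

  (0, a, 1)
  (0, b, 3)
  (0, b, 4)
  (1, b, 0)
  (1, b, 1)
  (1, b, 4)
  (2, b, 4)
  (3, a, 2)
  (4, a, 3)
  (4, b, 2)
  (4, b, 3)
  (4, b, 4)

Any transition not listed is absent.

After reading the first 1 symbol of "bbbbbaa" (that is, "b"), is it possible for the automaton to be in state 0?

No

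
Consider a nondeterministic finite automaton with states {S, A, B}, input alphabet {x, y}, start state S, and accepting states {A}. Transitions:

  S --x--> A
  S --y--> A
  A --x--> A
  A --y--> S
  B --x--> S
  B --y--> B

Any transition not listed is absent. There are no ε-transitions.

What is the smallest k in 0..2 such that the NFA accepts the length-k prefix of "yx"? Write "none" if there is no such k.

Start in {S}.
Read 'y': {S} → {A}.
None of the earlier sets intersect F, but {A} does.

1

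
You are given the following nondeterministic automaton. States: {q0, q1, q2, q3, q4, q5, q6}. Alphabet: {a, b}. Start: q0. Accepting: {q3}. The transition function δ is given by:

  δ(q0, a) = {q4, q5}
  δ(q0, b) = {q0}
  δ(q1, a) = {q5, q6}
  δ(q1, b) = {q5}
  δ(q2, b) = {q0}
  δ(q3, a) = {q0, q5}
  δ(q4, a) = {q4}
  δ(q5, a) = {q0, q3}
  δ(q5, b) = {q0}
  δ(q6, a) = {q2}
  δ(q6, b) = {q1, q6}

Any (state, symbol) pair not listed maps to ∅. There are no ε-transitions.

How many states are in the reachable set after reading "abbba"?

Start in {q0}.
Read 'a': {q0} → {q4, q5}.
Read 'b': {q4, q5} → {q0}.
Read 'b': {q0} → {q0}.
Read 'b': {q0} → {q0}.
Read 'a': {q0} → {q4, q5}.
That set has 2 states.

2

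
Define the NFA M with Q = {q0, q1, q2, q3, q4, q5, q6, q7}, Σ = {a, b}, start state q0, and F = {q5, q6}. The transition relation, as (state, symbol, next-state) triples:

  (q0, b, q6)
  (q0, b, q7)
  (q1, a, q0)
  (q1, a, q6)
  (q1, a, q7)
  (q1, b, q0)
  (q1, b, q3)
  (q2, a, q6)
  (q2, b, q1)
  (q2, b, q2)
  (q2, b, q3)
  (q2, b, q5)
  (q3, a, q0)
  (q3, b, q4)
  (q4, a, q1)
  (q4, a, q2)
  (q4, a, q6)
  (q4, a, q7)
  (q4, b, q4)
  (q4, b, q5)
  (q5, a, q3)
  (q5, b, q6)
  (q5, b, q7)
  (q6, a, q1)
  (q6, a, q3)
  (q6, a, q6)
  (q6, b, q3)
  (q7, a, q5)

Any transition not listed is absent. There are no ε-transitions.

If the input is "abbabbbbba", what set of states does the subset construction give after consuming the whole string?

∅

Start in {q0}.
Read 'a': {q0} → ∅.
The set is empty and remains empty for the remaining 9 symbols.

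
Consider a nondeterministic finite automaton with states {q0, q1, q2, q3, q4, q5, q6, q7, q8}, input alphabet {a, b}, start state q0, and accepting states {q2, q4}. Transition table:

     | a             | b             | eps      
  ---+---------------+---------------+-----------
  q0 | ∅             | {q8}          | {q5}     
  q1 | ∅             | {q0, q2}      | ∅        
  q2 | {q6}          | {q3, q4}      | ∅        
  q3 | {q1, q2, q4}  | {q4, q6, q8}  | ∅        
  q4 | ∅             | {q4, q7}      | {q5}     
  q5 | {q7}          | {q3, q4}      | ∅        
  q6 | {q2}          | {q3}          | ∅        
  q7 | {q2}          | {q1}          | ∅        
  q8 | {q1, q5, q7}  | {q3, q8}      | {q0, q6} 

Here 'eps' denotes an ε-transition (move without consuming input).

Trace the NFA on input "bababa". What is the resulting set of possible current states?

Start: ε-closure({q0}) = {q0, q5}.
Read 'b': q0→{q8}, q5→{q3, q4}; union {q3, q4, q8}; ε-closure = {q0, q3, q4, q5, q6, q8}.
Read 'a': q0→∅, q3→{q1, q2, q4}, q4→∅, q5→{q7}, q6→{q2}, q8→{q1, q5, q7}; now {q1, q2, q4, q5, q7}.
Read 'b': q1→{q0, q2}, q2→{q3, q4}, q4→{q4, q7}, q5→{q3, q4}, q7→{q1}; union {q0, q1, q2, q3, q4, q7}; ε-closure = {q0, q1, q2, q3, q4, q5, q7}.
Read 'a': q0→∅, q1→∅, q2→{q6}, q3→{q1, q2, q4}, q4→∅, q5→{q7}, q7→{q2}; union {q1, q2, q4, q6, q7}; ε-closure = {q1, q2, q4, q5, q6, q7}.
Read 'b': q1→{q0, q2}, q2→{q3, q4}, q4→{q4, q7}, q5→{q3, q4}, q6→{q3}, q7→{q1}; union {q0, q1, q2, q3, q4, q7}; ε-closure = {q0, q1, q2, q3, q4, q5, q7}.
Read 'a': q0→∅, q1→∅, q2→{q6}, q3→{q1, q2, q4}, q4→∅, q5→{q7}, q7→{q2}; union {q1, q2, q4, q6, q7}; ε-closure = {q1, q2, q4, q5, q6, q7}.

{q1, q2, q4, q5, q6, q7}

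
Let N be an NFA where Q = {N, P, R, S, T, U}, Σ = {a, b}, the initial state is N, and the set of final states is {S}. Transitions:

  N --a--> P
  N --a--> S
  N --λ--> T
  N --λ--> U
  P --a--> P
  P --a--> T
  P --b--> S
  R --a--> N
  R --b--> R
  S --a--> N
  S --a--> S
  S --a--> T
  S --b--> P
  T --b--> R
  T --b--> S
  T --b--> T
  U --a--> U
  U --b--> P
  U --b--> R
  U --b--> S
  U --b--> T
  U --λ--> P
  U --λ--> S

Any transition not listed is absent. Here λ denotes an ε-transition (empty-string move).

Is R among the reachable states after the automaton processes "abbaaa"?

No

Start: ε-closure({N}) = {N, P, S, T, U}.
Read 'a': {N, P, S, T, U} → {N, P, S, T, U}.
Read 'b': {N, P, S, T, U} → {P, R, S, T}.
Read 'b': {P, R, S, T} → {P, R, S, T}.
Read 'a': {P, R, S, T} → {N, P, S, T, U}.
Read 'a': {N, P, S, T, U} → {N, P, S, T, U}.
Read 'a': {N, P, S, T, U} → {N, P, S, T, U}.
State R is not in {N, P, S, T, U}.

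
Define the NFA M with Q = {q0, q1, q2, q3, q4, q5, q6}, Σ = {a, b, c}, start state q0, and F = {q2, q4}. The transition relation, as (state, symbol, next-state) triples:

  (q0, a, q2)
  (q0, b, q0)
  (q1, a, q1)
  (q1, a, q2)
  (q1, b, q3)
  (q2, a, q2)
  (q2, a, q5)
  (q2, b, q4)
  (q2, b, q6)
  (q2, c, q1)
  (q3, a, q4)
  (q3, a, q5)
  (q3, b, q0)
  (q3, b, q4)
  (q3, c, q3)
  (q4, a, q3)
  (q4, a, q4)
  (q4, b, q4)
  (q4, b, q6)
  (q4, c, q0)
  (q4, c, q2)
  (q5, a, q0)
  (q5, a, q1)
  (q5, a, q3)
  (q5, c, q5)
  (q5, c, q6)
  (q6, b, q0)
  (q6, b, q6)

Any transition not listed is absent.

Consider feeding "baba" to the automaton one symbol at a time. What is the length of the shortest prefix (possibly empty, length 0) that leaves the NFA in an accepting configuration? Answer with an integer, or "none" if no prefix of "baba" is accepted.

2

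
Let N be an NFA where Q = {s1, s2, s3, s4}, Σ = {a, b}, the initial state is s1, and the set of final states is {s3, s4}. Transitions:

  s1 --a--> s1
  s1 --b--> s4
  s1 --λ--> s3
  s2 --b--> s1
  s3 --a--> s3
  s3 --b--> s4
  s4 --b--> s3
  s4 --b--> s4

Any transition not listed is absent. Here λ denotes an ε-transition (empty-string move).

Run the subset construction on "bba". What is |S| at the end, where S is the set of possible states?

1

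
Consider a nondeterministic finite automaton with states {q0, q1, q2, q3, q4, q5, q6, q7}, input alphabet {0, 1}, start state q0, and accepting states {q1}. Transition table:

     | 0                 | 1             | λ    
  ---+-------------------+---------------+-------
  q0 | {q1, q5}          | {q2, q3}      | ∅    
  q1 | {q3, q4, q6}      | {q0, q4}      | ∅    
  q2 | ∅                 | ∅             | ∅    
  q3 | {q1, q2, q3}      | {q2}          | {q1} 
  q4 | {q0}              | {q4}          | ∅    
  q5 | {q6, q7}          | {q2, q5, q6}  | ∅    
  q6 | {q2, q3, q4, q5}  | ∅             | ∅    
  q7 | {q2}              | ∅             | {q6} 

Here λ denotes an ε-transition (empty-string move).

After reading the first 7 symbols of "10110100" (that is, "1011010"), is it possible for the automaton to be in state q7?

Start in {q0}.
Read '1': {q0} → {q1, q2, q3}.
Read '0': {q1, q2, q3} → {q1, q2, q3, q4, q6}.
Read '1': {q1, q2, q3, q4, q6} → {q0, q2, q4}.
Read '1': {q0, q2, q4} → {q1, q2, q3, q4}.
Read '0': {q1, q2, q3, q4} → {q0, q1, q2, q3, q4, q6}.
Read '1': {q0, q1, q2, q3, q4, q6} → {q0, q1, q2, q3, q4}.
Read '0': {q0, q1, q2, q3, q4} → {q0, q1, q2, q3, q4, q5, q6}.
State q7 is not in {q0, q1, q2, q3, q4, q5, q6}.

No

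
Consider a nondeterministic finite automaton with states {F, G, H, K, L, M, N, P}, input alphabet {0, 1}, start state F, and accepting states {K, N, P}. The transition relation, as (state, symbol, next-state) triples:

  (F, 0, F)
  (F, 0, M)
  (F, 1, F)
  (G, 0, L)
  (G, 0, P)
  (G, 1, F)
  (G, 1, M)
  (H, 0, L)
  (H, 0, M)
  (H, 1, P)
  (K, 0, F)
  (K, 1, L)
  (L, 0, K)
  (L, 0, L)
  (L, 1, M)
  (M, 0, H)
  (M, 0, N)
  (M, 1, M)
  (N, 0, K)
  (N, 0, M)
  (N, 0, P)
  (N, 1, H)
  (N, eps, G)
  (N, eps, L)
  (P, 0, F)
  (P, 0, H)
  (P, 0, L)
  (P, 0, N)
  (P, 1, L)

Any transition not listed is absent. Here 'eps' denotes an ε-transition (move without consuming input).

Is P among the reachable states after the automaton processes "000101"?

Yes

Start in {F}.
Read '0': F→{F, M}; now {F, M}.
Read '0': F→{F, M}, M→{H, N}; union {F, H, M, N}; ε-closure = {F, G, H, L, M, N}.
Read '0': F→{F, M}, G→{L, P}, H→{L, M}, L→{K, L}, M→{H, N}, N→{K, M, P}; union {F, H, K, L, M, N, P}; ε-closure = {F, G, H, K, L, M, N, P}.
Read '1': F→{F}, G→{F, M}, H→{P}, K→{L}, L→{M}, M→{M}, N→{H}, P→{L}; now {F, H, L, M, P}.
Read '0': F→{F, M}, H→{L, M}, L→{K, L}, M→{H, N}, P→{F, H, L, N}; union {F, H, K, L, M, N}; ε-closure = {F, G, H, K, L, M, N}.
Read '1': F→{F}, G→{F, M}, H→{P}, K→{L}, L→{M}, M→{M}, N→{H}; now {F, H, L, M, P}.
State P is in {F, H, L, M, P}.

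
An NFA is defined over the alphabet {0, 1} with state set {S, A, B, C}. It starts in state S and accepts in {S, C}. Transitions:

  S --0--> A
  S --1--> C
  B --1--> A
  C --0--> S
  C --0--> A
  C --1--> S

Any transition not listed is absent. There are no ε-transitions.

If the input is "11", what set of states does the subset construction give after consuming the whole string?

{S}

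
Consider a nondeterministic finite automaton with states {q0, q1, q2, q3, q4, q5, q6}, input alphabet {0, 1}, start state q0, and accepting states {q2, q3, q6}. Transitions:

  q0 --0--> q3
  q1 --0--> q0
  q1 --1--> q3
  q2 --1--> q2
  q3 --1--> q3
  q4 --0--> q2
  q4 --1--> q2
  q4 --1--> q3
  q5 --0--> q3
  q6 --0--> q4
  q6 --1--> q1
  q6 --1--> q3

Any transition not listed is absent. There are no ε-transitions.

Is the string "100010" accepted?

Start in {q0}.
Read '1': q0→∅; now ∅.
The set is empty and remains empty for the remaining 5 symbols.
The final set ∅ contains no accepting state.

No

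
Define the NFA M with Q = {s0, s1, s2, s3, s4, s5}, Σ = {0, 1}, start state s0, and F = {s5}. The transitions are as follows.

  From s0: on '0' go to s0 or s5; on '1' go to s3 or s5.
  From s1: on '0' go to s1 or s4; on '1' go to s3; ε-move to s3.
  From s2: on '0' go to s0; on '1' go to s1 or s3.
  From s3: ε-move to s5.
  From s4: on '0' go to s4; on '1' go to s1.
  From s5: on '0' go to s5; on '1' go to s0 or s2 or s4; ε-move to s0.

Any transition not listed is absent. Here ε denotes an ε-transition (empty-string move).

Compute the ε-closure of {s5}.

Begin with {s5}.
ε-move s5 → s0; add s0.

{s0, s5}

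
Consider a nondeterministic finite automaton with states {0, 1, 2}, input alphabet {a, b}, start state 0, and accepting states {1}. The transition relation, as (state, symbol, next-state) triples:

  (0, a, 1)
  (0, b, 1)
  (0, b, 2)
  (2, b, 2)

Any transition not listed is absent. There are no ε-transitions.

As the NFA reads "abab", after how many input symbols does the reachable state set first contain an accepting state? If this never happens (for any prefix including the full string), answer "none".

Start in {0}.
Read 'a': 0→{1}; now {1}.
None of the earlier sets intersect F, but {1} does.

1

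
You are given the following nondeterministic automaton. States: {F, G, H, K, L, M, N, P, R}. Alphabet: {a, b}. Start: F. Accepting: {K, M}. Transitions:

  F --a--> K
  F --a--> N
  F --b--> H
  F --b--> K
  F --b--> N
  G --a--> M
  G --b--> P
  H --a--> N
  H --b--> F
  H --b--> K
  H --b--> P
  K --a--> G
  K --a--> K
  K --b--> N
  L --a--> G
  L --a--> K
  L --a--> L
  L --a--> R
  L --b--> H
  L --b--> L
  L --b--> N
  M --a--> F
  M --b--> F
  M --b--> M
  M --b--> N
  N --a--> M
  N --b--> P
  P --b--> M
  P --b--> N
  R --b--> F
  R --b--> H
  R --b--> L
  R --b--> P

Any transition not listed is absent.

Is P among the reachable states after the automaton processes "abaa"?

Start in {F}.
Read 'a': F→{K, N}; now {K, N}.
Read 'b': K→{N}, N→{P}; now {N, P}.
Read 'a': N→{M}, P→∅; now {M}.
Read 'a': M→{F}; now {F}.
State P is not in {F}.

No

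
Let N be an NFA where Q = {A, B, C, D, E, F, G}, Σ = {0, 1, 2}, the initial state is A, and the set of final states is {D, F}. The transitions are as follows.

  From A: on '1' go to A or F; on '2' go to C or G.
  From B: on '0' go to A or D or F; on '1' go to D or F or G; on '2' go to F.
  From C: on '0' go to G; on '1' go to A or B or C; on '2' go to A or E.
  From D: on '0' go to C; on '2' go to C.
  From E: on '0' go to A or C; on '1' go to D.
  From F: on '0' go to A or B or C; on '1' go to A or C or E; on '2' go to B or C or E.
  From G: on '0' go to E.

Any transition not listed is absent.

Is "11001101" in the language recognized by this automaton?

Yes

Start in {A}.
Read '1': {A} → {A, F}.
Read '1': {A, F} → {A, C, E, F}.
Read '0': {A, C, E, F} → {A, B, C, G}.
Read '0': {A, B, C, G} → {A, D, E, F, G}.
Read '1': {A, D, E, F, G} → {A, C, D, E, F}.
Read '1': {A, C, D, E, F} → {A, B, C, D, E, F}.
Read '0': {A, B, C, D, E, F} → {A, B, C, D, F, G}.
Read '1': {A, B, C, D, F, G} → {A, B, C, D, E, F, G}.
The final set {A, B, C, D, E, F, G} contains the accepting states D, F.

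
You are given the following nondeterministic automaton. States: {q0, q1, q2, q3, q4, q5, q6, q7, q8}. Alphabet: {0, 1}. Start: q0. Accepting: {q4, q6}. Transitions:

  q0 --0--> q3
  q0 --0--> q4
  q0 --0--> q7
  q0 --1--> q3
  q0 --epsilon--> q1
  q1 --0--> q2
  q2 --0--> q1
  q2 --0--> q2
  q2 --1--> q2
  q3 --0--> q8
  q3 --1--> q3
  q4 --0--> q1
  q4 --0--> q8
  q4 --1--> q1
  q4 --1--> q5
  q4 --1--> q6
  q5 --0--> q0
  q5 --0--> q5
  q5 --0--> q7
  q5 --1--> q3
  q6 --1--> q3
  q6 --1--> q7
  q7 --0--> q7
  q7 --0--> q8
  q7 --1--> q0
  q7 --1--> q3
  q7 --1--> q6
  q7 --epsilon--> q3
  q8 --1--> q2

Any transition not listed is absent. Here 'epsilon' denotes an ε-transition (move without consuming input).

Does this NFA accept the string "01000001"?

Start: ε-closure({q0}) = {q0, q1}.
Read '0': {q0, q1} → {q2, q3, q4, q7}.
Read '1': {q2, q3, q4, q7} → {q0, q1, q2, q3, q5, q6}.
Read '0': {q0, q1, q2, q3, q5, q6} → {q0, q1, q2, q3, q4, q5, q7, q8}.
Read '0': {q0, q1, q2, q3, q4, q5, q7, q8} → {q0, q1, q2, q3, q4, q5, q7, q8}.
Read '0': {q0, q1, q2, q3, q4, q5, q7, q8} → {q0, q1, q2, q3, q4, q5, q7, q8}.
Read '0': {q0, q1, q2, q3, q4, q5, q7, q8} → {q0, q1, q2, q3, q4, q5, q7, q8}.
Read '0': {q0, q1, q2, q3, q4, q5, q7, q8} → {q0, q1, q2, q3, q4, q5, q7, q8}.
Read '1': {q0, q1, q2, q3, q4, q5, q7, q8} → {q0, q1, q2, q3, q5, q6}.
The final set {q0, q1, q2, q3, q5, q6} contains the accepting state q6.

Yes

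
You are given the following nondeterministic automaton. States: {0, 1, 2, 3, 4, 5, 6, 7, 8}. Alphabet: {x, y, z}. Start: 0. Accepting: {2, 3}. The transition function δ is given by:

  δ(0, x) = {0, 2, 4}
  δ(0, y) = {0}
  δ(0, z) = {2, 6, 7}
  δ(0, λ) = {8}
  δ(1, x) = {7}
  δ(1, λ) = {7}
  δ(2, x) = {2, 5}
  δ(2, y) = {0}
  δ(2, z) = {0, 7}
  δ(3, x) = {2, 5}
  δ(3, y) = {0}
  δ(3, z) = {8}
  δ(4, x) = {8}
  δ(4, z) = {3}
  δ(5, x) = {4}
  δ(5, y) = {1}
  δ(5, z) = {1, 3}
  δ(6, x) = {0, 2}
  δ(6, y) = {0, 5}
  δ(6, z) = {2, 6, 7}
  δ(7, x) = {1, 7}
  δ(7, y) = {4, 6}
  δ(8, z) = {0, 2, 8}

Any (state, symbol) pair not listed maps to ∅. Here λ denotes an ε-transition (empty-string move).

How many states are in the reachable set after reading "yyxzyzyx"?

Start: ε-closure({0}) = {0, 8}.
Read 'y': {0, 8} → {0, 8}.
Read 'y': {0, 8} → {0, 8}.
Read 'x': {0, 8} → {0, 2, 4, 8}.
Read 'z': {0, 2, 4, 8} → {0, 2, 3, 6, 7, 8}.
Read 'y': {0, 2, 3, 6, 7, 8} → {0, 4, 5, 6, 8}.
Read 'z': {0, 4, 5, 6, 8} → {0, 1, 2, 3, 6, 7, 8}.
Read 'y': {0, 1, 2, 3, 6, 7, 8} → {0, 4, 5, 6, 8}.
Read 'x': {0, 4, 5, 6, 8} → {0, 2, 4, 8}.
That set has 4 states.

4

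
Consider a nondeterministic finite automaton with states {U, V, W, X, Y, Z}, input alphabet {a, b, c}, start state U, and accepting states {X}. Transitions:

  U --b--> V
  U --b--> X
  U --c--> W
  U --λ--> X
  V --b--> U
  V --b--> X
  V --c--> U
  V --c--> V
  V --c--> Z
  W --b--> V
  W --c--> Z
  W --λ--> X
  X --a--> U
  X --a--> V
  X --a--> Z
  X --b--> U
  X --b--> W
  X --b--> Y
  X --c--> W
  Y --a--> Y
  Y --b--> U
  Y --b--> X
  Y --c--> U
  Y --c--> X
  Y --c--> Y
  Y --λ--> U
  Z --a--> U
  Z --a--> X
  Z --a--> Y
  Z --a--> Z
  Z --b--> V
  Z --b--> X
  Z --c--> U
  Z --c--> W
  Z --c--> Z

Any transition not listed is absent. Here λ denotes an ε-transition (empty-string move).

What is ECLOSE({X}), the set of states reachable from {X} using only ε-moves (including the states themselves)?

{X}

Begin with {X}.
No ε-moves leave this set, so the closure equals the set itself.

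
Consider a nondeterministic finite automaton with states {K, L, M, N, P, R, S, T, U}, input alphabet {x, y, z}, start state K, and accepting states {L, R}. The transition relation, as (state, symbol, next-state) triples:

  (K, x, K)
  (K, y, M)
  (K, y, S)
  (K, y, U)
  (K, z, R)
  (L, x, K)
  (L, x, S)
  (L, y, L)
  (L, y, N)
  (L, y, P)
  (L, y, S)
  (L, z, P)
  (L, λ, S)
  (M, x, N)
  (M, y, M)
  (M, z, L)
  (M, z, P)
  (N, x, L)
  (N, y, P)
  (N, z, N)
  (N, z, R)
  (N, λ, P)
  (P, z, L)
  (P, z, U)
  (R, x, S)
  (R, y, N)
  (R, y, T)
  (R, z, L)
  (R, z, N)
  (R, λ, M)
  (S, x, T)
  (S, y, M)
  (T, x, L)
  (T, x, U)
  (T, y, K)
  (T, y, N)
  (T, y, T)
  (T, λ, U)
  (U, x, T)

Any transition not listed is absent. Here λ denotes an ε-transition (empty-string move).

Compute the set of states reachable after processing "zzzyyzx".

Start in {K}.
Read 'z': K→{R}; union {R}; ε-closure = {M, R}.
Read 'z': M→{L, P}, R→{L, N}; union {L, N, P}; ε-closure = {L, N, P, S}.
Read 'z': L→{P}, N→{N, R}, P→{L, U}, S→∅; union {L, N, P, R, U}; ε-closure = {L, M, N, P, R, S, U}.
Read 'y': L→{L, N, P, S}, M→{M}, N→{P}, P→∅, R→{N, T}, S→{M}, U→∅; union {L, M, N, P, S, T}; ε-closure = {L, M, N, P, S, T, U}.
Read 'y': L→{L, N, P, S}, M→{M}, N→{P}, P→∅, S→{M}, T→{K, N, T}, U→∅; union {K, L, M, N, P, S, T}; ε-closure = {K, L, M, N, P, S, T, U}.
Read 'z': K→{R}, L→{P}, M→{L, P}, N→{N, R}, P→{L, U}, S→∅, T→∅, U→∅; union {L, N, P, R, U}; ε-closure = {L, M, N, P, R, S, U}.
Read 'x': L→{K, S}, M→{N}, N→{L}, P→∅, R→{S}, S→{T}, U→{T}; union {K, L, N, S, T}; ε-closure = {K, L, N, P, S, T, U}.

{K, L, N, P, S, T, U}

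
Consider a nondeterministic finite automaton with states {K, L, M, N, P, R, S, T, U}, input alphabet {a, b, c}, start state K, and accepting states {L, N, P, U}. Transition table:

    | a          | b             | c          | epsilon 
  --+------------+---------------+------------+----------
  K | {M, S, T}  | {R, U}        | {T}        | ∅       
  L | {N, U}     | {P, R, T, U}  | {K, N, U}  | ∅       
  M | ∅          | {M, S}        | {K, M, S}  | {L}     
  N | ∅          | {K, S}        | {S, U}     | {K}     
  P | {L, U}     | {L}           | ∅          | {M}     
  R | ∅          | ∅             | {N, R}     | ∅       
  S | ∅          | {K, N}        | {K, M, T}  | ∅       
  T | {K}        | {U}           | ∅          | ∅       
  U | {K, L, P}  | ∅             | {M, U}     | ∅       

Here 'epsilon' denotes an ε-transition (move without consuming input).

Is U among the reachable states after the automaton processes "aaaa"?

Yes

Start in {K}.
Read 'a': {K} → {L, M, S, T}.
Read 'a': {L, M, S, T} → {K, N, U}.
Read 'a': {K, N, U} → {K, L, M, P, S, T}.
Read 'a': {K, L, M, P, S, T} → {K, L, M, N, S, T, U}.
State U is in {K, L, M, N, S, T, U}.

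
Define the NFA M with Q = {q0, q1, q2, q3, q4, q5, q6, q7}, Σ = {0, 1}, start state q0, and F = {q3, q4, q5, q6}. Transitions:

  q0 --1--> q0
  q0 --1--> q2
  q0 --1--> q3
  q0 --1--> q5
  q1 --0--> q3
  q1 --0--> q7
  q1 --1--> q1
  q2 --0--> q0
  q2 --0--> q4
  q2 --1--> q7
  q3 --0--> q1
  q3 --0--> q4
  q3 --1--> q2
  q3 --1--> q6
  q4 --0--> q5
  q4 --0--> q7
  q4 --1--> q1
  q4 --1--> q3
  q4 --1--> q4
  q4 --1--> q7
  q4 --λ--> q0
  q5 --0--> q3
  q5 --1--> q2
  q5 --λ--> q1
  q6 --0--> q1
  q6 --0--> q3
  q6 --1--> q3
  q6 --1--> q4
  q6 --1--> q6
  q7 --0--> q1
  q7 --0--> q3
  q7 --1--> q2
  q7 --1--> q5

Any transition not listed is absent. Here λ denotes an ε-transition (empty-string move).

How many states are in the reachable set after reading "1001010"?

Start in {q0}.
Read '1': {q0} → {q0, q1, q2, q3, q5}.
Read '0': {q0, q1, q2, q3, q5} → {q0, q1, q3, q4, q7}.
Read '0': {q0, q1, q3, q4, q7} → {q0, q1, q3, q4, q5, q7}.
Read '1': {q0, q1, q3, q4, q5, q7} → {q0, q1, q2, q3, q4, q5, q6, q7}.
Read '0': {q0, q1, q2, q3, q4, q5, q6, q7} → {q0, q1, q3, q4, q5, q7}.
Read '1': {q0, q1, q3, q4, q5, q7} → {q0, q1, q2, q3, q4, q5, q6, q7}.
Read '0': {q0, q1, q2, q3, q4, q5, q6, q7} → {q0, q1, q3, q4, q5, q7}.
That set has 6 states.

6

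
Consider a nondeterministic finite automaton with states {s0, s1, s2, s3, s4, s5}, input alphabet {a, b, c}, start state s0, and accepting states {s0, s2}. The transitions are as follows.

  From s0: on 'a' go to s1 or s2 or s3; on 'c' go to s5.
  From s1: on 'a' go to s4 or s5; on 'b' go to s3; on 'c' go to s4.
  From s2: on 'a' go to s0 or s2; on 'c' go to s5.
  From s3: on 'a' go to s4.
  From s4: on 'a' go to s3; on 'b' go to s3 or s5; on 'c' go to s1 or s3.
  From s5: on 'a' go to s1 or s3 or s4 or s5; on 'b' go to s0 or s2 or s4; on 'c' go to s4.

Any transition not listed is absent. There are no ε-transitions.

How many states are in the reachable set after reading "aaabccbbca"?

4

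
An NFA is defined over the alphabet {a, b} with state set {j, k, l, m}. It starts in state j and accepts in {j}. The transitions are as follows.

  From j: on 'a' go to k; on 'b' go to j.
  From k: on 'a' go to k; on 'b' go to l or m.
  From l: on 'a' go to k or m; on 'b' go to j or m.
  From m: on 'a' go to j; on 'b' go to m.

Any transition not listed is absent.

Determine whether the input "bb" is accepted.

Start in {j}.
Read 'b': j→{j}; now {j}.
Read 'b': j→{j}; now {j}.
The final set {j} contains the accepting state j.

Yes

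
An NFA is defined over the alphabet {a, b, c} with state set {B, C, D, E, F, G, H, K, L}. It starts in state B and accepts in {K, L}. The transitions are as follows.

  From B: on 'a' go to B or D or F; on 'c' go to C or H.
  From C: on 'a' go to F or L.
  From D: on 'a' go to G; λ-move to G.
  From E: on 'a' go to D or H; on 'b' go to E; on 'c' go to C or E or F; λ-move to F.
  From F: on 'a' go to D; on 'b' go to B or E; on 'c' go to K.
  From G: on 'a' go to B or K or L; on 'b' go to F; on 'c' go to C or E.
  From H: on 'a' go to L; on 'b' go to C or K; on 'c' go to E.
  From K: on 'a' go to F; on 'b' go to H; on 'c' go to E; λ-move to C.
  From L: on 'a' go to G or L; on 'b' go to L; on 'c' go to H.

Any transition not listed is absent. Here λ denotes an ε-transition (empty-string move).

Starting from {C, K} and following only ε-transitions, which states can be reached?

{C, K}

Begin with {C, K}.
No ε-moves leave this set, so the closure equals the set itself.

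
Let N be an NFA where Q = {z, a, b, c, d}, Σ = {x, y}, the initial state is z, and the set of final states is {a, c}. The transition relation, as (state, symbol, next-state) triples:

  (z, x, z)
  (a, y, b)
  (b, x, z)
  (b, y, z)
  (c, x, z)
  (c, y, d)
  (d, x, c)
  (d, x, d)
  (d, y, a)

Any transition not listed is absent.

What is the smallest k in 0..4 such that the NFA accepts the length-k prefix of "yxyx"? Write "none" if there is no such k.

none

Start in {z}.
Read 'y': z→∅; now ∅.
The set is empty and remains empty for the remaining 3 symbols.
No reachable set along the way intersects F.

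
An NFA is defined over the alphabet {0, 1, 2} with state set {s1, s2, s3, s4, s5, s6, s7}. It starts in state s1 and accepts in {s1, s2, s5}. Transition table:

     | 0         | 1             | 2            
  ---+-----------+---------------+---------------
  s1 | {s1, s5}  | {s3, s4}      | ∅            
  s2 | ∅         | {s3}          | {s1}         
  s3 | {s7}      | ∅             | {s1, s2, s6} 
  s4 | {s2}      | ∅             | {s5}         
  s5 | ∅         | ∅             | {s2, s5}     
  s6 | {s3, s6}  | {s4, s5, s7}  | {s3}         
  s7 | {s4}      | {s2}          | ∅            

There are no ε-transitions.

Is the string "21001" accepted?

No

Start in {s1}.
Read '2': {s1} → ∅.
The set is empty and remains empty for the remaining 4 symbols.
The final set ∅ contains no accepting state.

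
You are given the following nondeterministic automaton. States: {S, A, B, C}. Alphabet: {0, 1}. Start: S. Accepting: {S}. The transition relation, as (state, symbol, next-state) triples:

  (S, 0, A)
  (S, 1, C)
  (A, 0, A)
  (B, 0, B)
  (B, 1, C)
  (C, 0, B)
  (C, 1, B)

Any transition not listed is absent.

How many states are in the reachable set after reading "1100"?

1

Start in {S}.
Read '1': S→{C}; now {C}.
Read '1': C→{B}; now {B}.
Read '0': B→{B}; now {B}.
Read '0': B→{B}; now {B}.
That set has 1 state.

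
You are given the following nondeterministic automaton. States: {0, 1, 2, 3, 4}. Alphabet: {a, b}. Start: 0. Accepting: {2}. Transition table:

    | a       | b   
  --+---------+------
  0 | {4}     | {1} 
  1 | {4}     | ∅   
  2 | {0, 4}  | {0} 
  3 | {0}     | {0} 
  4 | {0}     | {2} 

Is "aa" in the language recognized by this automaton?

Start in {0}.
Read 'a': 0→{4}; now {4}.
Read 'a': 4→{0}; now {0}.
The final set {0} contains no accepting state.

No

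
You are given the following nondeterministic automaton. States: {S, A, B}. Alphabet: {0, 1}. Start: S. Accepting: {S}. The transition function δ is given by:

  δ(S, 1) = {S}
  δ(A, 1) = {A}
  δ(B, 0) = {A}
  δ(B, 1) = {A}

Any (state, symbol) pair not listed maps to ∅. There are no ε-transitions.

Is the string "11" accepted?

Start in {S}.
Read '1': {S} → {S}.
Read '1': {S} → {S}.
The final set {S} contains the accepting state S.

Yes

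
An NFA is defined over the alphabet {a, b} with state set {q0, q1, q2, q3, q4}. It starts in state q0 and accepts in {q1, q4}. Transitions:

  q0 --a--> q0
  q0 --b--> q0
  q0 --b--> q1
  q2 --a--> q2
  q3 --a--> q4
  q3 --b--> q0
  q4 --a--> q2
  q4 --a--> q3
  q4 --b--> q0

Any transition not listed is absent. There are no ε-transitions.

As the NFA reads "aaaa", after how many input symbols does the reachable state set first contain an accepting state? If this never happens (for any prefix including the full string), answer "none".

Start in {q0}.
Read 'a': q0→{q0}; now {q0}.
Read 'a': q0→{q0}; now {q0}.
Read 'a': q0→{q0}; now {q0}.
Read 'a': q0→{q0}; now {q0}.
No reachable set along the way intersects F.

none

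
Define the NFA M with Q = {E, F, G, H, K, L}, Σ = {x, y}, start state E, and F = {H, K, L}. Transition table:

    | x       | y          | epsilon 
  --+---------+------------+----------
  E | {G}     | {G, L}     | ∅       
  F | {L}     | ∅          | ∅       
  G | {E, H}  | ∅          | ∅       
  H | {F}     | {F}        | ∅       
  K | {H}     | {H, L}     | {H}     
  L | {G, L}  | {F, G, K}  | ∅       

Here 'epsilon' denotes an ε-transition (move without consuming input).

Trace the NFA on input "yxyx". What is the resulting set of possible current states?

Start in {E}.
Read 'y': E→{G, L}; now {G, L}.
Read 'x': G→{E, H}, L→{G, L}; now {E, G, H, L}.
Read 'y': E→{G, L}, G→∅, H→{F}, L→{F, G, K}; union {F, G, K, L}; ε-closure = {F, G, H, K, L}.
Read 'x': F→{L}, G→{E, H}, H→{F}, K→{H}, L→{G, L}; now {E, F, G, H, L}.

{E, F, G, H, L}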